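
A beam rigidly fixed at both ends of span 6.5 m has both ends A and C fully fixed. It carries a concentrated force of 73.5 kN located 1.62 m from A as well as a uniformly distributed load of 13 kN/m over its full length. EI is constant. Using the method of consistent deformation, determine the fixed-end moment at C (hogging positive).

M_C = 68.05 kN·m

Release both end moments; the primary structure is a simply-supported span AC with redundants M_A and M_C.
Simple-span end rotations at A and C under the given loads:
  at A: point load 73.5 at a = 1.62: Pab(L + b)/(6LEI) = 169.6/EI
  at C: point load 73.5 at a = 1.62: Pab(L + a)/(6LEI) = 121/EI
  at A: UDL 13: wL³/(24EI) = 148.8/EI
  at C: UDL 13: wL³/(24EI) = 148.8/EI
  θ_A0 = 318.3/EI,  θ_C0 = 269.7/EI
Flexibility coefficients: a unit moment at one end gives L/(3EI) there and L/(6EI) at the far end, so f₁₁ = f₂₂ = 2.167/EI and f₁₂ = f₂₁ = 1.083/EI.
Compatibility — zero rotation at each built-in end:
  2.167 M_A + 1.083 M_C = 318.3
  1.083 M_A + 2.167 M_C = 269.7
Solving the pair gives M_A = 112.9 kN·m and M_C = 68.05 kN·m (hogging).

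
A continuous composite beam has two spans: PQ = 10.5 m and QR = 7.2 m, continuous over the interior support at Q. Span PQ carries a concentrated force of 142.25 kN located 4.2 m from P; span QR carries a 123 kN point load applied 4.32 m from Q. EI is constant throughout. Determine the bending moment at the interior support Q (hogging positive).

M_Q = 209.4 kN·m

Insert a hinge at Q; M_Q is the redundant, and each span becomes simply supported.
Discontinuity in slope at Q on the released structure — sum the simple-span end rotations:
  span PQ: point load 142.25 at a = 4.2: Pab(L + a)/(6LEI) = 878.3/EI
  span QR: point load 123 at a = 4.32: Pab(L + b)/(6LEI) = 357.1/EI
  relative rotation θ_0 = (878.3 + 357.1)/EI = 1235/EI
A unit hogging moment at Q produces rotation L₁/(3EI) + L₂/(3EI) = 5.9/EI.
Compatibility: M_Q·(L₁+L₂)/(3EI) = θ_0, giving M_Q = 209.4 kN·m (hogging).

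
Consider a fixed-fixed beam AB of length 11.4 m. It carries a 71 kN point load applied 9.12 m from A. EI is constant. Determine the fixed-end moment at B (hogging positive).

M_B = 103.6 kN·m

Take the two fixed-end moments M_A, M_B as redundants; the released structure is the simple span AB.
On the primary (simply-supported) span, the end slopes from the loading are:
  at A: point load 71 at a = 9.12: Pab(L + b)/(6LEI) = 295.3/EI
  at B: point load 71 at a = 9.12: Pab(L + a)/(6LEI) = 442.9/EI
  θ_A0 = 295.3/EI,  θ_B0 = 442.9/EI
Flexibility coefficients: a unit moment at one end gives L/(3EI) there and L/(6EI) at the far end, so f₁₁ = f₂₂ = 3.8/EI and f₁₂ = f₂₁ = 1.9/EI.
Compatibility — zero rotation at each built-in end:
  3.8 M_A + 1.9 M_B = 295.3
  1.9 M_A + 3.8 M_B = 442.9
Solving the pair gives M_A = 25.9 kN·m and M_B = 103.6 kN·m (hogging).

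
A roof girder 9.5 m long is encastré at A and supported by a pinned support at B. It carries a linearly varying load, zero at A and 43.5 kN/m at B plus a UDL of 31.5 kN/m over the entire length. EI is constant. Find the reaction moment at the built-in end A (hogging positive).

M_A = 584.4 kN·m

Remove the prop at B; the released (primary) structure is a cantilever built in at A.
Deflection at B on the released cantilever, summing each load's contribution:
  triangular load, peak 43.5 at the free end: 11w₀L⁴/(120EI) = 32478/EI
  UDL 31.5: wL⁴/(8EI) = 32071/EI
  δ_0 = 64550/EI
Tip deflection under a unit load at B: L³/(3EI) = 285.8/EI.
Compatibility at B: δ_0 − R_B·δ_{BB} = 0, so R_B = 64550/285.8 = 225.9 kN.
Moment equilibrium about A: M_A = Σ(load moments about A) − R_B·L = 2730 − 225.9×9.5 = 584.4 kN·m.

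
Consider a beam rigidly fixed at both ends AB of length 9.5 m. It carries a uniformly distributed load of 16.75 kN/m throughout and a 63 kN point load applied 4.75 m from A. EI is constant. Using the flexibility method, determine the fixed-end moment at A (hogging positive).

M_A = 200.8 kN·m

Take the two fixed-end moments M_A, M_B as redundants; the released structure is the simple span AB.
On the primary (simply-supported) span, the end slopes from the loading are:
  at A: UDL 16.75: wL³/(24EI) = 598.4/EI
  at B: UDL 16.75: wL³/(24EI) = 598.4/EI
  at A: point load 63 at a = 4.75: Pab(L + b)/(6LEI) = 355.4/EI
  at B: point load 63 at a = 4.75: Pab(L + a)/(6LEI) = 355.4/EI
  θ_A0 = 953.7/EI,  θ_B0 = 953.7/EI
Flexibility coefficients: a unit moment at one end gives L/(3EI) there and L/(6EI) at the far end, so f₁₁ = f₂₂ = 3.167/EI and f₁₂ = f₂₁ = 1.583/EI.
Compatibility — zero rotation at each built-in end:
  3.167 M_A + 1.583 M_B = 953.7
  1.583 M_A + 3.167 M_B = 953.7
Solving the pair gives M_A = 200.8 kN·m and M_B = 200.8 kN·m (hogging).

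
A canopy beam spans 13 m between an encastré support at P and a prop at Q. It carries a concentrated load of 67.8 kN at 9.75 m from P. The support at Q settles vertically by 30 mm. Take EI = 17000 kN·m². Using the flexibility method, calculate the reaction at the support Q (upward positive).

Take the reaction at Q as the redundant and release it; the primary structure is a cantilever fixed at P.
Free-end deflection of the primary structure under the applied loading (downward +):
  point load 67.8 at a = 9.75: Pa²(3L − a)/(6EI) = 31421/EI
Flexibility coefficient — unit upward force at Q: δ_{QQ} = L³/(3EI) = 732.3/EI.
With EI = 17000 kN·m²: δ_0 = 1.8483 m and δ_{QQ} = 0.043078 m/kN.
Compatibility — the beam at Q must follow the support down by 0.03 m: δ_0 − R_Q·δ_{QQ} = 0.03, so R_Q = (1.8483 − 0.03)/0.043078 = 42.21 kN.

R_Q = 42.21 kN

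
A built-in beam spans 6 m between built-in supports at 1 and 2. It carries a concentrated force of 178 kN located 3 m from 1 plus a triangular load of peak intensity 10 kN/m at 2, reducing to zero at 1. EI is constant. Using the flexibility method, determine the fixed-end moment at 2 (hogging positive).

M_2 = 151.5 kN·m

Release both end moments; the primary structure is a simply-supported span 12 with redundants M_1 and M_2.
Simple-span end rotations at 1 and 2 under the given loads:
  at 1: point load 178 at a = 3: Pab(L + b)/(6LEI) = 400.5/EI
  at 2: point load 178 at a = 3: Pab(L + a)/(6LEI) = 400.5/EI
  at 1: triangular load, peak 10: 7w₀L³/(360EI) = 42/EI
  at 2: triangular load, peak 10: w₀L³/(45EI) = 48/EI
  θ_10 = 442.5/EI,  θ_20 = 448.5/EI
Flexibility coefficients: a unit moment at one end gives L/(3EI) there and L/(6EI) at the far end, so f₁₁ = f₂₂ = 2/EI and f₁₂ = f₂₁ = 1/EI.
Compatibility — zero rotation at each built-in end:
  2 M_1 + 1 M_2 = 442.5
  1 M_1 + 2 M_2 = 448.5
Solving the pair gives M_1 = 145.5 kN·m and M_2 = 151.5 kN·m (hogging).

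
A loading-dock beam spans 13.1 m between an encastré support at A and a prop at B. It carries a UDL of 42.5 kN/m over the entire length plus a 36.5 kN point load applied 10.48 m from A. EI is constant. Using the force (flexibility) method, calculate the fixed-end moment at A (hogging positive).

M_A = 957.6 kN·m

Release the roller at B. Primary structure: cantilever fixed at A.
Primary-structure tip deflection at B by superposition:
  UDL 42.5: wL⁴/(8EI) = 156453/EI
  point load 36.5 at a = 10.48: Pa²(3L − a)/(6EI) = 19256/EI
  δ_0 = 175709/EI
Flexibility coefficient — unit upward force at B: δ_{BB} = L³/(3EI) = 749.4/EI.
The prop prevents deflection at B: R_B = δ_0/δ_{BB} = 175709/749.4 = 234.5 kN.
Moment equilibrium about A: M_A = Σ(load moments about A) − R_B·L = 4029 − 234.5×13.1 = 957.6 kN·m.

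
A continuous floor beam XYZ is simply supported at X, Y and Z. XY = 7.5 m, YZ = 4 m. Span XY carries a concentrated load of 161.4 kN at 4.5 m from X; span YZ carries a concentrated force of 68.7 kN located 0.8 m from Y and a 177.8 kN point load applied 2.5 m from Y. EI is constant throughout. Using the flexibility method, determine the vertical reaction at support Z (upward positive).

Insert a hinge at Y; M_Y is the redundant, and each span becomes simply supported.
Rotations at Y on the released spans (each span's end-slope, ×1/EI):
  span XY: point load 161.4 at a = 4.5: Pab(L + a)/(6LEI) = 581/EI
  span YZ: point load 68.7 at a = 0.8: Pab(L + b)/(6LEI) = 52.76/EI
  span YZ: point load 177.8 at a = 2.5: Pab(L + b)/(6LEI) = 152.8/EI
  relative rotation θ_0 = (581 + 205.6)/EI = 786.6/EI
A unit hogging moment at Y produces rotation L₁/(3EI) + L₂/(3EI) = 3.833/EI.
Slope continuity at Y: θ_0 = M_Y·3.833/EI, so M_Y = 786.6/3.833 = 205.2 kN·m (hogging).
Span YZ, ΣM about Z: R_Y^{YZ}·4 = 486.5 + 205.2, so R_Y^{YZ} = 172.9 kN and R_Z = 246.5 − 172.9 = 73.57 kN.

R_Z = 73.57 kN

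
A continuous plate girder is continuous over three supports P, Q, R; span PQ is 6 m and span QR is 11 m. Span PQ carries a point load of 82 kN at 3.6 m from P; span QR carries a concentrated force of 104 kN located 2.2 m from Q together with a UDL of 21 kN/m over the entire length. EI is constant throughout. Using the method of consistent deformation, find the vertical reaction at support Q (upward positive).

R_Q = 336.9 kN

Take M_Q as the redundant. Released structure: two simple spans PQ and QR with a hinge at Q.
End slopes at the hinge Q, treating each span as simply supported:
  span PQ: point load 82 at a = 3.6: Pab(L + a)/(6LEI) = 188.9/EI
  span QR: point load 104 at a = 2.2: Pab(L + b)/(6LEI) = 604/EI
  span QR: UDL 21: wL³/(24EI) = 1165/EI
  relative rotation θ_0 = (188.9 + 1769)/EI = 1958/EI
A unit hogging moment at Q produces rotation L₁/(3EI) + L₂/(3EI) = 5.667/EI.
Compatibility: M_Q·(L₁+L₂)/(3EI) = θ_0, giving M_Q = 345.5 kN·m (hogging).
Span PQ, ΣM about P with M_Q applied at Q: R_Q^{PQ}·6 = 295.2 + 345.5, so R_Q^{PQ} = 106.8 kN and R_P = 82 − 106.8 = -24.78 kN.
Span QR, ΣM about R: R_Q^{QR}·11 = 2186 + 345.5, so R_Q^{QR} = 230.1 kN and R_R = 335 − 230.1 = 104.9 kN.
R_Q = 106.8 + 230.1 = 336.9 kN.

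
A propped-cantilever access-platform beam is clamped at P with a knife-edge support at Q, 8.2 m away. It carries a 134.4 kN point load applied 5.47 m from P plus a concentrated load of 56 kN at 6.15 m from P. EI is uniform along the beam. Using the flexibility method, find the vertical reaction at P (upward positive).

R_P = 85.2 kN

Release the roller at Q. Primary structure: cantilever fixed at P.
Downward deflection at the released point Q due to the loads:
  point load 134.4 at a = 5.47: Pa²(3L − a)/(6EI) = 12821/EI
  point load 56 at a = 6.15: Pa²(3L − a)/(6EI) = 6513/EI
  δ_0 = 19334/EI
Flexibility coefficient — unit upward force at Q: δ_{QQ} = L³/(3EI) = 183.8/EI.
Compatibility at Q: δ_0 − R_Q·δ_{QQ} = 0, so R_Q = 19334/183.8 = 105.2 kN.
Vertical equilibrium: R_P = ΣP − R_Q = 190.4 − 105.2 = 85.2 kN.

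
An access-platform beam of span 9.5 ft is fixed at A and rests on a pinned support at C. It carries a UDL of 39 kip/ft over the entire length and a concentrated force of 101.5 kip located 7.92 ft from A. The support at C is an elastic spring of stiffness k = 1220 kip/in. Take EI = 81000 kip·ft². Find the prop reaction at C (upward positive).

Remove the prop at C; the released (primary) structure is a cantilever built in at A.
Primary-structure tip deflection at C by superposition:
  UDL 39: wL⁴/(8EI) = 39707/EI
  point load 101.5 at a = 7.92: Pa²(3L − a)/(6EI) = 21838/EI
  δ_0 = 61545/EI
Flexibility coefficient — unit upward force at C: δ_{CC} = L³/(3EI) = 285.8/EI.
With EI = 81000 kip·ft²: δ_0 = 0.75982 ft and δ_{CC} = 0.003528 ft/kip.
Compatibility — the spring shortens by R_C/k under the reaction it provides: δ_0 − R_C·δ_{CC} = R_C/k. With 1/k = 1/(1220×12) ft/kip = 0.000068 ft/kip, R_C = δ_0 / (δ_{CC} + 1/k) = 0.75982 / (0.003528 + 0.000068) = 211.3 kip.

R_C = 211.3 kip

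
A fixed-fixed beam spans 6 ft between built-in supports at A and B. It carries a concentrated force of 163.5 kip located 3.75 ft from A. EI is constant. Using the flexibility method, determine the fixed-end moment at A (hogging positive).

Release both end moments; the primary structure is a simply-supported span AB with redundants M_A and M_B.
End rotations of the released simple span under the applied load (×1/EI):
  at A: point load 163.5 at a = 3.75: Pab(L + b)/(6LEI) = 316.1/EI
  at B: point load 163.5 at a = 3.75: Pab(L + a)/(6LEI) = 373.6/EI
  θ_A0 = 316.1/EI,  θ_B0 = 373.6/EI
Flexibility coefficients: a unit moment at one end gives L/(3EI) there and L/(6EI) at the far end, so f₁₁ = f₂₂ = 2/EI and f₁₂ = f₂₁ = 1/EI.
Compatibility — zero rotation at each built-in end:
  2 M_A + 1 M_B = 316.1
  1 M_A + 2 M_B = 373.6
Solving the pair gives M_A = 86.22 kip·ft and M_B = 143.7 kip·ft (hogging).

M_A = 86.22 kip·ft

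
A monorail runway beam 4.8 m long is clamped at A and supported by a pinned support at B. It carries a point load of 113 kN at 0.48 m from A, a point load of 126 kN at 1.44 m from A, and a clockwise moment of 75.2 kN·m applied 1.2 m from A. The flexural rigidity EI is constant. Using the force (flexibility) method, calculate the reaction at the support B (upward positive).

R_B = 27.23 kN

Take the reaction at B as the redundant and release it; the primary structure is a cantilever fixed at A.
Free-end deflection of the primary structure under the applied loading (downward +):
  point load 113 at a = 0.48: Pa²(3L − a)/(6EI) = 60.4/EI
  point load 126 at a = 1.44: Pa²(3L − a)/(6EI) = 564.4/EI
  clockwise couple 75.2 at a = 1.2: M₀a(2L − a)/(2EI) = 379/EI
  δ_0 = 1004/EI
Tip deflection under a unit load at B: L³/(3EI) = 36.86/EI.
The prop prevents deflection at B: R_B = δ_0/δ_{BB} = 1004/36.86 = 27.23 kN.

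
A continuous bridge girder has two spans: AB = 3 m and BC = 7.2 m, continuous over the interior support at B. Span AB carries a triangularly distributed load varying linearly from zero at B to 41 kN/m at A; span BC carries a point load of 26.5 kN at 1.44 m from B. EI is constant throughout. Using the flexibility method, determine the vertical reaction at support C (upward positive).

Insert a hinge at B; M_B is the redundant, and each span becomes simply supported.
End slopes at the hinge B, treating each span as simply supported:
  span AB: triangular load, peak 41: 7w₀L³/(360EI) = 21.52/EI
  span BC: point load 26.5 at a = 1.44: Pab(L + b)/(6LEI) = 65.94/EI
  relative rotation θ_0 = (21.52 + 65.94)/EI = 87.47/EI
A unit hogging moment at B produces rotation L₁/(3EI) + L₂/(3EI) = 3.4/EI.
Slope continuity at B: θ_0 = M_B·3.4/EI, so M_B = 87.47/3.4 = 25.73 kN·m (hogging).
Span BC, ΣM about C: R_B^{BC}·7.2 = 152.6 + 25.73, so R_B^{BC} = 24.77 kN and R_C = 26.5 − 24.77 = 1.727 kN.

R_C = 1.727 kN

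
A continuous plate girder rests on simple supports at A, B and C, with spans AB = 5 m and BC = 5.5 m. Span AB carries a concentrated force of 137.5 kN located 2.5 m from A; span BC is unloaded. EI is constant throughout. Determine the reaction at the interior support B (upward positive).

R_B = 92.19 kN

Insert a hinge at B; M_B is the redundant, and each span becomes simply supported.
Discontinuity in slope at B on the released structure — sum the simple-span end rotations:
  span AB: point load 137.5 at a = 2.5: Pab(L + a)/(6LEI) = 214.8/EI
  relative rotation θ_0 = (214.8 + 0)/EI = 214.8/EI
A unit hogging moment at B produces rotation L₁/(3EI) + L₂/(3EI) = 3.5/EI.
Slope continuity at B: θ_0 = M_B·3.5/EI, so M_B = 214.8/3.5 = 61.38 kN·m (hogging).
Span AB, ΣM about A with M_B applied at B: R_B^{AB}·5 = 343.8 + 61.38, so R_B^{AB} = 81.03 kN and R_A = 137.5 − 81.03 = 56.47 kN.
Span BC, ΣM about C: R_B^{BC}·5.5 = 0 + 61.38, so R_B^{BC} = 11.16 kN and R_C = 0 − 11.16 = -11.16 kN.
R_B = 81.03 + 11.16 = 92.19 kN.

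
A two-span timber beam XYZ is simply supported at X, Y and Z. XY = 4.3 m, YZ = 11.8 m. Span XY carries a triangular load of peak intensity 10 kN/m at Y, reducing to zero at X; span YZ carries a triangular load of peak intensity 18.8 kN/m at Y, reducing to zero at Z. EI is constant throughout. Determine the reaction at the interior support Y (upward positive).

Take M_Y as the redundant. Released structure: two simple spans XY and YZ with a hinge at Y.
Rotations at Y on the released spans (each span's end-slope, ×1/EI):
  span XY: triangular load, peak 10: w₀L³/(45EI) = 17.67/EI
  span YZ: triangular load, peak 18.8: w₀L³/(45EI) = 686.4/EI
  relative rotation θ_0 = (17.67 + 686.4)/EI = 704.1/EI
A unit hogging moment at Y produces rotation L₁/(3EI) + L₂/(3EI) = 5.367/EI.
Slope continuity at Y: θ_0 = M_Y·5.367/EI, so M_Y = 704.1/5.367 = 131.2 kN·m (hogging).
Span XY, ΣM about X with M_Y applied at Y: R_Y^{XY}·4.3 = 61.63 + 131.2, so R_Y^{XY} = 44.84 kN and R_X = 21.5 − 44.84 = -23.34 kN.
Span YZ, ΣM about Z: R_Y^{YZ}·11.8 = 872.6 + 131.2, so R_Y^{YZ} = 85.07 kN and R_Z = 110.9 − 85.07 = 25.85 kN.
R_Y = 44.84 + 85.07 = 129.9 kN.

R_Y = 129.9 kN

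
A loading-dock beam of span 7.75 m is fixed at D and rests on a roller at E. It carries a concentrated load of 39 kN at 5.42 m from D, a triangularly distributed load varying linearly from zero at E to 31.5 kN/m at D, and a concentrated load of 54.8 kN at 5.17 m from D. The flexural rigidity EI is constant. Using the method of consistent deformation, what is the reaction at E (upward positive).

R_E = 74.8 kN

Remove the prop at E; the released (primary) structure is a cantilever built in at D.
Free-end deflection of the primary structure under the applied loading (downward +):
  point load 39 at a = 5.42: Pa²(3L − a)/(6EI) = 3405/EI
  triangular load, peak 31.5 at the fixed end: w₀L⁴/(30EI) = 3788/EI
  point load 54.8 at a = 5.17: Pa²(3L − a)/(6EI) = 4414/EI
  δ_0 = 11606/EI
Tip deflection under a unit load at E: L³/(3EI) = 155.2/EI.
The prop prevents deflection at E: R_E = δ_0/δ_{EE} = 11606/155.2 = 74.8 kN.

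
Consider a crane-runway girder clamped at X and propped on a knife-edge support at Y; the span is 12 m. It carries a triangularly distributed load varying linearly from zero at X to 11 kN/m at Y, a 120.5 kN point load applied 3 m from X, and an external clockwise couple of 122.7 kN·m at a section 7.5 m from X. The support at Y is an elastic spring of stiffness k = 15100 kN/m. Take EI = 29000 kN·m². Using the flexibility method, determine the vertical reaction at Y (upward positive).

R_Y = 59.64 kN

Release the roller at Y. Primary structure: cantilever fixed at X.
Deflection at Y on the released cantilever, summing each load's contribution:
  triangular load, peak 11 at the free end: 11w₀L⁴/(120EI) = 20909/EI
  point load 120.5 at a = 3: Pa²(3L − a)/(6EI) = 5965/EI
  clockwise couple 122.7 at a = 7.5: M₀a(2L − a)/(2EI) = 7592/EI
  δ_0 = 34466/EI
Tip deflection under a unit load at Y: L³/(3EI) = 576/EI.
With EI = 29000 kN·m²: δ_0 = 1.1885 m and δ_{YY} = 0.019862 m/kN.
Compatibility — the spring shortens by R_Y/k under the reaction it provides: δ_0 − R_Y·δ_{YY} = R_Y/k. With 1/k = 0.000066 m/kN, R_Y = δ_0 / (δ_{YY} + 1/k) = 1.1885 / (0.019862 + 0.000066) = 59.64 kN.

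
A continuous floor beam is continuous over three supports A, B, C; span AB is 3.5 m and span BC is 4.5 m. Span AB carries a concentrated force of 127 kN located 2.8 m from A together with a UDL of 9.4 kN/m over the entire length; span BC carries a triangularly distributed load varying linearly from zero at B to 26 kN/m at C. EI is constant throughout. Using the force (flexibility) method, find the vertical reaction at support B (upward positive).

Insert a hinge at B; M_B is the redundant, and each span becomes simply supported.
End slopes at the hinge B, treating each span as simply supported:
  span AB: point load 127 at a = 2.8: Pab(L + a)/(6LEI) = 74.68/EI
  span AB: UDL 9.4: wL³/(24EI) = 16.79/EI
  span BC: triangular load, peak 26: 7w₀L³/(360EI) = 46.07/EI
  relative rotation θ_0 = (91.47 + 46.07)/EI = 137.5/EI
A unit hogging moment at B produces rotation L₁/(3EI) + L₂/(3EI) = 2.667/EI.
Slope continuity at B: θ_0 = M_B·2.667/EI, so M_B = 137.5/2.667 = 51.58 kN·m (hogging).
Span AB, ΣM about A with M_B applied at B: R_B^{AB}·3.5 = 413.2 + 51.58, so R_B^{AB} = 132.8 kN and R_A = 159.9 − 132.8 = 27.11 kN.
Span BC, ΣM about C: R_B^{BC}·4.5 = 87.75 + 51.58, so R_B^{BC} = 30.96 kN and R_C = 58.5 − 30.96 = 27.54 kN.
R_B = 132.8 + 30.96 = 163.7 kN.

R_B = 163.7 kN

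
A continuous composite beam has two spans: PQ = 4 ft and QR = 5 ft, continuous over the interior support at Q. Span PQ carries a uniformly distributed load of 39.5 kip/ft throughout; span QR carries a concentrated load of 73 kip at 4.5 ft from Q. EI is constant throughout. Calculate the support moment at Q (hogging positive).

Take M_Q as the redundant. Released structure: two simple spans PQ and QR with a hinge at Q.
Rotations at Q on the released spans (each span's end-slope, ×1/EI):
  span PQ: UDL 39.5: wL³/(24EI) = 105.3/EI
  span QR: point load 73 at a = 4.5: Pab(L + b)/(6LEI) = 30.11/EI
  relative rotation θ_0 = (105.3 + 30.11)/EI = 135.4/EI
A unit hogging moment at Q produces rotation L₁/(3EI) + L₂/(3EI) = 3/EI.
Compatibility: M_Q·(L₁+L₂)/(3EI) = θ_0, giving M_Q = 45.15 kip·ft (hogging).

M_Q = 45.15 kip·ft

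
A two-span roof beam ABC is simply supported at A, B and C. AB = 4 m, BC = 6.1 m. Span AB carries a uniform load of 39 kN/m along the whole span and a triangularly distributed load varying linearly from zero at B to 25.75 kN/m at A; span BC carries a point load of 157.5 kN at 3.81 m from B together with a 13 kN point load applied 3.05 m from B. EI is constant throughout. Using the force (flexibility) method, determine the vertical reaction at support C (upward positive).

Release continuity at B by inserting a hinge; the redundant is the internal moment M_B. The primary structure is two simply-supported spans AB and BC.
Discontinuity in slope at B on the released structure — sum the simple-span end rotations:
  span AB: UDL 39: wL³/(24EI) = 104/EI
  span AB: triangular load, peak 25.75: 7w₀L³/(360EI) = 32.04/EI
  span BC: point load 157.5 at a = 3.81: Pab(L + b)/(6LEI) = 315/EI
  span BC: point load 13 at a = 3.05: Pab(L + b)/(6LEI) = 30.23/EI
  relative rotation θ_0 = (136 + 345.2)/EI = 481.3/EI
A unit hogging moment at B produces rotation L₁/(3EI) + L₂/(3EI) = 3.367/EI.
Compatibility: M_B·(L₁+L₂)/(3EI) = θ_0, giving M_B = 143 kN·m (hogging).
Span BC, ΣM about C: R_B^{BC}·6.1 = 400.3 + 143, so R_B^{BC} = 89.06 kN and R_C = 170.5 − 89.06 = 81.44 kN.

R_C = 81.44 kN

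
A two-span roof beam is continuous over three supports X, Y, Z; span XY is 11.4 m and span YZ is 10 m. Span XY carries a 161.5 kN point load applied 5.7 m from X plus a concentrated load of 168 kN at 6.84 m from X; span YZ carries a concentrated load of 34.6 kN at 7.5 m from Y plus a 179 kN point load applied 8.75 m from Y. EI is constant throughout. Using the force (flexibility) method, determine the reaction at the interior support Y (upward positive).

R_Y = 297.1 kN

Take M_Y as the redundant. Released structure: two simple spans XY and YZ with a hinge at Y.
End slopes at the hinge Y, treating each span as simply supported:
  span XY: point load 161.5 at a = 5.7: Pab(L + a)/(6LEI) = 1312/EI
  span XY: point load 168 at a = 6.84: Pab(L + a)/(6LEI) = 1397/EI
  span YZ: point load 34.6 at a = 7.5: Pab(L + b)/(6LEI) = 135.2/EI
  span YZ: point load 179 at a = 8.75: Pab(L + b)/(6LEI) = 367.1/EI
  relative rotation θ_0 = (2709 + 502.2)/EI = 3211/EI
A unit hogging moment at Y produces rotation L₁/(3EI) + L₂/(3EI) = 7.133/EI.
Slope continuity at Y: θ_0 = M_Y·7.133/EI, so M_Y = 3211/7.133 = 450.2 kN·m (hogging).
Span XY, ΣM about X with M_Y applied at Y: R_Y^{XY}·11.4 = 2070 + 450.2, so R_Y^{XY} = 221 kN and R_X = 329.5 − 221 = 108.5 kN.
Span YZ, ΣM about Z: R_Y^{YZ}·10 = 310.2 + 450.2, so R_Y^{YZ} = 76.04 kN and R_Z = 213.6 − 76.04 = 137.6 kN.
R_Y = 221 + 76.04 = 297.1 kN.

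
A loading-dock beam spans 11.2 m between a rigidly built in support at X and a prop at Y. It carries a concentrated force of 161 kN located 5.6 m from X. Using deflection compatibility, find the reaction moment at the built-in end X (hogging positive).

M_X = 338.1 kN·m

Release the roller at Y. Primary structure: cantilever fixed at X.
Primary-structure tip deflection at Y by superposition:
  point load 161 at a = 5.6: Pa²(3L − a)/(6EI) = 23562/EI
Tip deflection under a unit load at Y: L³/(3EI) = 468.3/EI.
The prop prevents deflection at Y: R_Y = δ_0/δ_{YY} = 23562/468.3 = 50.31 kN.
Moment equilibrium about X: M_X = Σ(load moments about X) − R_Y·L = 901.6 − 50.31×11.2 = 338.1 kN·m.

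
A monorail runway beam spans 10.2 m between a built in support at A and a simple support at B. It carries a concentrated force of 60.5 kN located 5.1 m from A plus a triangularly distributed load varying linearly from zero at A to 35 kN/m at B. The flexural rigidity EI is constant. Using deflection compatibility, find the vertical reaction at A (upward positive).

Take the reaction at B as the redundant and release it; the primary structure is a cantilever fixed at A.
Free-end deflection of the primary structure under the applied loading (downward +):
  point load 60.5 at a = 5.1: Pa²(3L − a)/(6EI) = 6688/EI
  triangular load, peak 35 at the free end: 11w₀L⁴/(120EI) = 34728/EI
  δ_0 = 41416/EI
Flexibility coefficient — unit upward force at B: δ_{BB} = L³/(3EI) = 353.7/EI.
The prop prevents deflection at B: R_B = δ_0/δ_{BB} = 41416/353.7 = 117.1 kN.
Vertical equilibrium: R_A = ΣP − R_B = 239 − 117.1 = 121.9 kN.

R_A = 121.9 kN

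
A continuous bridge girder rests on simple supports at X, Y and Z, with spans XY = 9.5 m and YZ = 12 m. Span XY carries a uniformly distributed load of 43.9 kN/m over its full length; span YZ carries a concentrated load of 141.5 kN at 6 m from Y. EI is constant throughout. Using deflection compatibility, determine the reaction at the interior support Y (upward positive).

R_Y = 354.1 kN

Insert a hinge at Y; M_Y is the redundant, and each span becomes simply supported.
Discontinuity in slope at Y on the released structure — sum the simple-span end rotations:
  span XY: UDL 43.9: wL³/(24EI) = 1568/EI
  span YZ: point load 141.5 at a = 6: Pab(L + b)/(6LEI) = 1274/EI
  relative rotation θ_0 = (1568 + 1274)/EI = 2842/EI
A unit hogging moment at Y produces rotation L₁/(3EI) + L₂/(3EI) = 7.167/EI.
Compatibility: M_Y·(L₁+L₂)/(3EI) = θ_0, giving M_Y = 396.5 kN·m (hogging).
Span XY, ΣM about X with M_Y applied at Y: R_Y^{XY}·9.5 = 1981 + 396.5, so R_Y^{XY} = 250.3 kN and R_X = 417.1 − 250.3 = 166.8 kN.
Span YZ, ΣM about Z: R_Y^{YZ}·12 = 849 + 396.5, so R_Y^{YZ} = 103.8 kN and R_Z = 141.5 − 103.8 = 37.71 kN.
R_Y = 250.3 + 103.8 = 354.1 kN.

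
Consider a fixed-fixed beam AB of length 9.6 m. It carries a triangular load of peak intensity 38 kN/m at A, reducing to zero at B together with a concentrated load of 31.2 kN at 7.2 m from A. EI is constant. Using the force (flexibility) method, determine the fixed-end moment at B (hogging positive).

Release both end moments; the primary structure is a simply-supported span AB with redundants M_A and M_B.
On the primary (simply-supported) span, the end slopes from the loading are:
  at A: triangular load, peak 38: w₀L³/(45EI) = 747.1/EI
  at B: triangular load, peak 38: 7w₀L³/(360EI) = 653.7/EI
  at A: point load 31.2 at a = 7.2: Pab(L + b)/(6LEI) = 112.3/EI
  at B: point load 31.2 at a = 7.2: Pab(L + a)/(6LEI) = 157.2/EI
  θ_A0 = 859.4/EI,  θ_B0 = 811/EI
Flexibility coefficients: a unit moment at one end gives L/(3EI) there and L/(6EI) at the far end, so f₁₁ = f₂₂ = 3.2/EI and f₁₂ = f₂₁ = 1.6/EI.
Compatibility — zero rotation at each built-in end:
  3.2 M_A + 1.6 M_B = 859.4
  1.6 M_A + 3.2 M_B = 811
Solving the pair gives M_A = 189.1 kN·m and M_B = 158.9 kN·m (hogging).

M_B = 158.9 kN·m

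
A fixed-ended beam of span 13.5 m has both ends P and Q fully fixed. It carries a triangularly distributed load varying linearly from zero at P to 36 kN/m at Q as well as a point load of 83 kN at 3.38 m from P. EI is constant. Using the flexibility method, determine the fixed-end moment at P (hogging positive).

M_P = 376.3 kN·m

Take the two fixed-end moments M_P, M_Q as redundants; the released structure is the simple span PQ.
On the primary (simply-supported) span, the end slopes from the loading are:
  at P: triangular load, peak 36: 7w₀L³/(360EI) = 1722/EI
  at Q: triangular load, peak 36: w₀L³/(45EI) = 1968/EI
  at P: point load 83 at a = 3.38: Pab(L + b)/(6LEI) = 827.9/EI
  at Q: point load 83 at a = 3.38: Pab(L + a)/(6LEI) = 591.6/EI
  θ_P0 = 2550/EI,  θ_Q0 = 2560/EI
Flexibility coefficients: a unit moment at one end gives L/(3EI) there and L/(6EI) at the far end, so f₁₁ = f₂₂ = 4.5/EI and f₁₂ = f₂₁ = 2.25/EI.
Compatibility — zero rotation at each built-in end:
  4.5 M_P + 2.25 M_Q = 2550
  2.25 M_P + 4.5 M_Q = 2560
Solving the pair gives M_P = 376.3 kN·m and M_Q = 380.7 kN·m (hogging).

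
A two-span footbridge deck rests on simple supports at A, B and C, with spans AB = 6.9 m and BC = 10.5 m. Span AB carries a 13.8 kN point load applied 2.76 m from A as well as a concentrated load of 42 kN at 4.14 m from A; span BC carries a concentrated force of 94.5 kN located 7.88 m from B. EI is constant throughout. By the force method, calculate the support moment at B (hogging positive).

M_B = 98.46 kN·m

Release continuity at B by inserting a hinge; the redundant is the internal moment M_B. The primary structure is two simply-supported spans AB and BC.
Discontinuity in slope at B on the released structure — sum the simple-span end rotations:
  span AB: point load 13.8 at a = 2.76: Pab(L + a)/(6LEI) = 36.79/EI
  span AB: point load 42 at a = 4.14: Pab(L + a)/(6LEI) = 128/EI
  span BC: point load 94.5 at a = 7.88: Pab(L + b)/(6LEI) = 406.3/EI
  relative rotation θ_0 = (164.8 + 406.3)/EI = 571.1/EI
A unit hogging moment at B produces rotation L₁/(3EI) + L₂/(3EI) = 5.8/EI.
Compatibility: M_B·(L₁+L₂)/(3EI) = θ_0, giving M_B = 98.46 kN·m (hogging).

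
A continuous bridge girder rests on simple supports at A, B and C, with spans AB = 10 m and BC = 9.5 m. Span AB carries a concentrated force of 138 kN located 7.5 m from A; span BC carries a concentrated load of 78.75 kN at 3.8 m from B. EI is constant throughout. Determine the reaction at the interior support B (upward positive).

R_B = 188.9 kN

Take M_B as the redundant. Released structure: two simple spans AB and BC with a hinge at B.
Discontinuity in slope at B on the released structure — sum the simple-span end rotations:
  span AB: point load 138 at a = 7.5: Pab(L + a)/(6LEI) = 754.7/EI
  span BC: point load 78.75 at a = 3.8: Pab(L + b)/(6LEI) = 454.9/EI
  relative rotation θ_0 = (754.7 + 454.9)/EI = 1210/EI
A unit hogging moment at B produces rotation L₁/(3EI) + L₂/(3EI) = 6.5/EI.
Compatibility: M_B·(L₁+L₂)/(3EI) = θ_0, giving M_B = 186.1 kN·m (hogging).
Span AB, ΣM about A with M_B applied at B: R_B^{AB}·10 = 1035 + 186.1, so R_B^{AB} = 122.1 kN and R_A = 138 − 122.1 = 15.89 kN.
Span BC, ΣM about C: R_B^{BC}·9.5 = 448.9 + 186.1, so R_B^{BC} = 66.84 kN and R_C = 78.75 − 66.84 = 11.91 kN.
R_B = 122.1 + 66.84 = 188.9 kN.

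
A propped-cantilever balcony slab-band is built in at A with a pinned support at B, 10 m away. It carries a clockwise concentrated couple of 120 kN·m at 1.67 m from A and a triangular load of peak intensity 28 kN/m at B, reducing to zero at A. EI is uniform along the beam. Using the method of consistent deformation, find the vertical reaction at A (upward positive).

Take the reaction at B as the redundant and release it; the primary structure is a cantilever fixed at A.
Downward deflection at the released point B due to the loads:
  clockwise couple 120 at a = 1.67: M₀a(2L − a)/(2EI) = 1837/EI
  triangular load, peak 28 at the free end: 11w₀L⁴/(120EI) = 25667/EI
  δ_0 = 27503/EI
Tip deflection under a unit load at B: L³/(3EI) = 333.3/EI.
The prop prevents deflection at B: R_B = δ_0/δ_{BB} = 27503/333.3 = 82.51 kN.
Vertical equilibrium: R_A = ΣP − R_B = 140 − 82.51 = 57.49 kN.

R_A = 57.49 kN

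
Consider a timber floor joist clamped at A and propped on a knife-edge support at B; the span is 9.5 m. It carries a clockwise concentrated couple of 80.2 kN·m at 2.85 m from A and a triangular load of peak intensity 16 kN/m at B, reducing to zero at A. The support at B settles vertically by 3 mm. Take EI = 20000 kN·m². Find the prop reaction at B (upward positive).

Release the roller at B. Primary structure: cantilever fixed at A.
Deflection at B on the released cantilever, summing each load's contribution:
  clockwise couple 80.2 at a = 2.85: M₀a(2L − a)/(2EI) = 1846/EI
  triangular load, peak 16 at the free end: 11w₀L⁴/(120EI) = 11946/EI
  δ_0 = 13792/EI
Flexibility coefficient — unit upward force at B: δ_{BB} = L³/(3EI) = 285.8/EI.
With EI = 20000 kN·m²: δ_0 = 0.68959 m and δ_{BB} = 0.01429 m/kN.
Compatibility — the beam at B must follow the support down by 0.003 m: δ_0 − R_B·δ_{BB} = 0.003, so R_B = (0.68959 − 0.003)/0.01429 = 48.05 kN.

R_B = 48.05 kN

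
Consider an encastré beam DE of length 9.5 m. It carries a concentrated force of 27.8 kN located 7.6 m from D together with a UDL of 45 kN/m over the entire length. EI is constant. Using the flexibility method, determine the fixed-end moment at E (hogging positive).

M_E = 372.2 kN·m

Release both end moments; the primary structure is a simply-supported span DE with redundants M_D and M_E.
End rotations of the released simple span under the applied load (×1/EI):
  at D: point load 27.8 at a = 7.6: Pab(L + b)/(6LEI) = 80.29/EI
  at E: point load 27.8 at a = 7.6: Pab(L + a)/(6LEI) = 120.4/EI
  at D: UDL 45: wL³/(24EI) = 1608/EI
  at E: UDL 45: wL³/(24EI) = 1608/EI
  θ_D0 = 1688/EI,  θ_E0 = 1728/EI
Flexibility coefficients: a unit moment at one end gives L/(3EI) there and L/(6EI) at the far end, so f₁₁ = f₂₂ = 3.167/EI and f₁₂ = f₂₁ = 1.583/EI.
Compatibility — zero rotation at each built-in end:
  3.167 M_D + 1.583 M_E = 1688
  1.583 M_D + 3.167 M_E = 1728
Solving the pair gives M_D = 346.9 kN·m and M_E = 372.2 kN·m (hogging).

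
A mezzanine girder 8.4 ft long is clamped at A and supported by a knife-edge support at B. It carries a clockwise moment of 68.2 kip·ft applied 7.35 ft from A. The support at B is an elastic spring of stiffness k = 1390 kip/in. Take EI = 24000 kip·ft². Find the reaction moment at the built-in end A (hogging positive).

Take the reaction at B as the redundant and release it; the primary structure is a cantilever fixed at A.
Deflection at B on the released cantilever, summing each load's contribution:
  clockwise couple 68.2 at a = 7.35: M₀a(2L − a)/(2EI) = 2369/EI
Flexibility coefficient — unit upward force at B: δ_{BB} = L³/(3EI) = 197.6/EI.
With EI = 24000 kip·ft²: δ_0 = 0.098688 ft and δ_{BB} = 0.008232 ft/kip.
Compatibility — the spring shortens by R_B/k under the reaction it provides: δ_0 − R_B·δ_{BB} = R_B/k. With 1/k = 1/(1390×12) ft/kip = 0.00006 ft/kip, R_B = δ_0 / (δ_{BB} + 1/k) = 0.098688 / (0.008232 + 0.00006) = 11.9 kip.
Moment equilibrium about A: M_A = Σ(load moments about A) − R_B·L = 68.2 − 11.9×8.4 = -31.77 kip·ft.

M_A = -31.77 kip·ft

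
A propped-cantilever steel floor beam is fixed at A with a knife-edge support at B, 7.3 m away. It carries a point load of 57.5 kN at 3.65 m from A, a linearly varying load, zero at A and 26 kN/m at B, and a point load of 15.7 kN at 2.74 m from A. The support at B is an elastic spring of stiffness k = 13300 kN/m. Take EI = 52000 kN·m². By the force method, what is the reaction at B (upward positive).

R_B = 70.93 kN

Take the reaction at B as the redundant and release it; the primary structure is a cantilever fixed at A.
Deflection at B on the released cantilever, summing each load's contribution:
  point load 57.5 at a = 3.65: Pa²(3L − a)/(6EI) = 2330/EI
  triangular load, peak 26 at the free end: 11w₀L⁴/(120EI) = 6768/EI
  point load 15.7 at a = 2.74: Pa²(3L − a)/(6EI) = 376.4/EI
  δ_0 = 9475/EI
Tip deflection under a unit load at B: L³/(3EI) = 129.7/EI.
With EI = 52000 kN·m²: δ_0 = 0.18221 m and δ_{BB} = 0.002494 m/kN.
Compatibility — the spring shortens by R_B/k under the reaction it provides: δ_0 − R_B·δ_{BB} = R_B/k. With 1/k = 0.000075 m/kN, R_B = δ_0 / (δ_{BB} + 1/k) = 0.18221 / (0.002494 + 0.000075) = 70.93 kN.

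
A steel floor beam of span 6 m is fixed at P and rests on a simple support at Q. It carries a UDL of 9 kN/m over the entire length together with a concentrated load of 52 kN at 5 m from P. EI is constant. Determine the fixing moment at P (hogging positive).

M_P = 65.78 kN·m

Choose R_Q as the redundant. The primary structure is the cantilever fixed at P.
Deflection at Q on the released cantilever, summing each load's contribution:
  UDL 9: wL⁴/(8EI) = 1458/EI
  point load 52 at a = 5: Pa²(3L − a)/(6EI) = 2817/EI
  δ_0 = 4275/EI
Tip deflection under a unit load at Q: L³/(3EI) = 72/EI.
Compatibility at Q: δ_0 − R_Q·δ_{QQ} = 0, so R_Q = 4275/72 = 59.37 kN.
Moment equilibrium about P: M_P = Σ(load moments about P) − R_Q·L = 422 − 59.37×6 = 65.78 kN·m.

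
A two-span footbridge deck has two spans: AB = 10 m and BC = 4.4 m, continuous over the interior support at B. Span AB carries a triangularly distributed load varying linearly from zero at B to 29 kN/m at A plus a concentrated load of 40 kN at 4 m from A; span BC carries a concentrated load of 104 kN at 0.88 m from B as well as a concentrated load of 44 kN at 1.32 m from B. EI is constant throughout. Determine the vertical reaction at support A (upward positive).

R_A = 101.2 kN

Insert a hinge at B; M_B is the redundant, and each span becomes simply supported.
Rotations at B on the released spans (each span's end-slope, ×1/EI):
  span AB: triangular load, peak 29: 7w₀L³/(360EI) = 563.9/EI
  span AB: point load 40 at a = 4: Pab(L + a)/(6LEI) = 224/EI
  span BC: point load 104 at a = 0.88: Pab(L + b)/(6LEI) = 96.65/EI
  span BC: point load 44 at a = 1.32: Pab(L + b)/(6LEI) = 50.68/EI
  relative rotation θ_0 = (787.9 + 147.3)/EI = 935.2/EI
A unit hogging moment at B produces rotation L₁/(3EI) + L₂/(3EI) = 4.8/EI.
Compatibility: M_B·(L₁+L₂)/(3EI) = θ_0, giving M_B = 194.8 kN·m (hogging).
Span AB, ΣM about A with M_B applied at B: R_B^{AB}·10 = 643.3 + 194.8, so R_B^{AB} = 83.82 kN and R_A = 185 − 83.82 = 101.2 kN.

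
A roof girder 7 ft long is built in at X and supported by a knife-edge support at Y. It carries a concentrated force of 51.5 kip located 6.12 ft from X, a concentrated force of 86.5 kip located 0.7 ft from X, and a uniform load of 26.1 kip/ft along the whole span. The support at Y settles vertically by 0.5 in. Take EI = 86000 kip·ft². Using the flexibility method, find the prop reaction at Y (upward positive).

R_Y = 80.27 kip

Remove the prop at Y; the released (primary) structure is a cantilever built in at X.
Free-end deflection of the primary structure under the applied loading (downward +):
  point load 51.5 at a = 6.12: Pa²(3L − a)/(6EI) = 4784/EI
  point load 86.5 at a = 0.7: Pa²(3L − a)/(6EI) = 143.4/EI
  UDL 26.1: wL⁴/(8EI) = 7833/EI
  δ_0 = 12760/EI
Flexibility coefficient — unit upward force at Y: δ_{YY} = L³/(3EI) = 114.3/EI.
With EI = 86000 kip·ft²: δ_0 = 0.14838 ft and δ_{YY} = 0.001329 ft/kip.
Compatibility — the beam at Y must follow the support down by 0.04167 ft: δ_0 − R_Y·δ_{YY} = 0.04167, so R_Y = (0.14838 − 0.04167)/0.001329 = 80.27 kip.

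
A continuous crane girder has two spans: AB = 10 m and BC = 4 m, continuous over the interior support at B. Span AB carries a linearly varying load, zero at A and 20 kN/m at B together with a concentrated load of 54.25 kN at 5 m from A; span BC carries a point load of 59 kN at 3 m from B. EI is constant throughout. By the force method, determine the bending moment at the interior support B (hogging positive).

M_B = 175.8 kN·m

Release continuity at B by inserting a hinge; the redundant is the internal moment M_B. The primary structure is two simply-supported spans AB and BC.
End slopes at the hinge B, treating each span as simply supported:
  span AB: triangular load, peak 20: w₀L³/(45EI) = 444.4/EI
  span AB: point load 54.25 at a = 5: Pab(L + a)/(6LEI) = 339.1/EI
  span BC: point load 59 at a = 3: Pab(L + b)/(6LEI) = 36.88/EI
  relative rotation θ_0 = (783.5 + 36.88)/EI = 820.4/EI
A unit hogging moment at B produces rotation L₁/(3EI) + L₂/(3EI) = 4.667/EI.
Compatibility: M_B·(L₁+L₂)/(3EI) = θ_0, giving M_B = 175.8 kN·m (hogging).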